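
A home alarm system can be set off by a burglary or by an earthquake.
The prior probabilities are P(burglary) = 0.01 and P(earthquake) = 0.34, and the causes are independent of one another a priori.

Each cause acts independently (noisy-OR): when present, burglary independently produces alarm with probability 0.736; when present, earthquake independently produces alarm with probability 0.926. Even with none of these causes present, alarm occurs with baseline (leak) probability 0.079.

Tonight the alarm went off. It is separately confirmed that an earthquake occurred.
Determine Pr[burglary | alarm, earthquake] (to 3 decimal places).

Pr[burglary | alarm, earthquake] ≈ 0.011

Under noisy-OR, P(alarm | causes) = 1 − (1−0.079)·∏(1−qᵢ) over the active causes.
By total probability over both values of burglary:
  P(alarm | earthquake) = 0.931846*0.99 + 0.982007*0.01
        = 0.922528 + 0.009820 = 0.932348
The terms with burglary present sum to 0.009820, so
  P(burglary | alarm, earthquake) = 0.009820 / 0.932348 ≈ 0.011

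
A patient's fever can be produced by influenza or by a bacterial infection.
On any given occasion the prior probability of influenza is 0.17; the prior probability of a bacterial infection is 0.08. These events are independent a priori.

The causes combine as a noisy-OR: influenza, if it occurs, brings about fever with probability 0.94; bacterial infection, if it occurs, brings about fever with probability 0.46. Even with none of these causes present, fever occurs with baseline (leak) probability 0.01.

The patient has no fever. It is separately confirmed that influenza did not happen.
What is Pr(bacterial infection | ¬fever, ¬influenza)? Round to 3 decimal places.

Under noisy-OR, P(fever | causes) = 1 − (1−0.01)·∏(1−qᵢ) over the active causes.
By total probability over both values of bacterial infection:
  P(¬fever | ¬influenza) = 0.99*0.92 + 0.5346*0.08
        = 0.910800 + 0.042768 = 0.953568
Configurations with bacterial infection contribute 0.042768, so
  P(bacterial infection | ¬fever, ¬influenza) = 0.042768 / 0.953568 ≈ 0.045

Pr(bacterial infection | ¬fever, ¬influenza) ≈ 0.045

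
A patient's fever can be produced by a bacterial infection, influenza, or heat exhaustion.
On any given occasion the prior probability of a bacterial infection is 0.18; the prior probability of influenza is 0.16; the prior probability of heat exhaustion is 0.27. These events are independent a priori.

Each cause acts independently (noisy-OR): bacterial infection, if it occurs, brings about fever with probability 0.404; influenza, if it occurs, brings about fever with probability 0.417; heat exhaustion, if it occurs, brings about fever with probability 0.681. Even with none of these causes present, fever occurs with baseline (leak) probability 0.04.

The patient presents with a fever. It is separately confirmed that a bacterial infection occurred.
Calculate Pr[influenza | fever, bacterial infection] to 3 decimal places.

Under noisy-OR, P(fever | causes) = 1 − (1−0.04)·∏(1−qᵢ) over the active causes.
Enumerate the 4 (influenza, heat exhaustion) configurations and weight by the priors:
  P(fever | bacterial infection) = 0.42784*0.84*0.73 + 0.817481*0.84*0.27 + 0.666431*0.16*0.73 + 0.893591*0.16*0.27
        = 0.262351 + 0.185405 + 0.077839 + 0.038603 = 0.564198
Keeping only the influenza-present terms gives 0.116442, so
  P(influenza | fever, bacterial infection) = 0.116442 / 0.564198 ≈ 0.206

Pr[influenza | fever, bacterial infection] ≈ 0.206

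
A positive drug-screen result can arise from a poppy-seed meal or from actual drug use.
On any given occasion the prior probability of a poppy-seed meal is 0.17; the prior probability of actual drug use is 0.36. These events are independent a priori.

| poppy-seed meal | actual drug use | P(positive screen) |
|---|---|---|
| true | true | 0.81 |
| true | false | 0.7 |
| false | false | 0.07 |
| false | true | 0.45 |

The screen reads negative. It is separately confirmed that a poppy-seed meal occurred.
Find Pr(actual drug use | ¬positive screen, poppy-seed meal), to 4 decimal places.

Pr(actual drug use | ¬positive screen, poppy-seed meal) ≈ 0.2627

P(¬positive screen | poppy-seed meal) = 0.3*0.64 + 0.19*0.36 = 0.192000 + 0.068400 = 0.260400
The actual drug use-present share is 0.19*0.36 = 0.068400.
So P(actual drug use | ¬positive screen, poppy-seed meal) = 0.068400/0.260400 ≈ 0.2627.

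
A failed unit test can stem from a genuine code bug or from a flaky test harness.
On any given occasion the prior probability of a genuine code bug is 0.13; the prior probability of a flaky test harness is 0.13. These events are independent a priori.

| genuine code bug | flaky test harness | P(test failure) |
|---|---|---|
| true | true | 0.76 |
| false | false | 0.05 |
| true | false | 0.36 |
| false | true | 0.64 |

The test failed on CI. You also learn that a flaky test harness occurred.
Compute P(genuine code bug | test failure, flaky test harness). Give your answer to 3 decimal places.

Sum P(test failure|·) weighted by the priors over both values of genuine code bug:
  P(test failure | flaky test harness) = 0.64·0.87 + 0.76·0.13
        = 0.556800 + 0.098800 = 0.655600
The terms with genuine code bug present sum to 0.098800, so
  P(genuine code bug | test failure, flaky test harness) = 0.098800 / 0.655600 ≈ 0.151

P(genuine code bug | test failure, flaky test harness) ≈ 0.151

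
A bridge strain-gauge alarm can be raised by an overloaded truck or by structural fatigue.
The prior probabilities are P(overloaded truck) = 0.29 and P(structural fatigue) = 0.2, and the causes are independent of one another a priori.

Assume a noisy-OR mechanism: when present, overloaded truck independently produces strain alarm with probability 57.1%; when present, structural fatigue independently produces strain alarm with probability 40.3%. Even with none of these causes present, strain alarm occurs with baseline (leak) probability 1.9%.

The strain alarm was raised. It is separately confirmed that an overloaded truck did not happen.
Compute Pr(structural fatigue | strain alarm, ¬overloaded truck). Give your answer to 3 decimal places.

Pr(structural fatigue | strain alarm, ¬overloaded truck) ≈ 0.845

Under noisy-OR, P(strain alarm | causes) = 1 − (1−0.019)·∏(1−qᵢ) over the active causes.
Sum P(strain alarm|·) weighted by the priors over both values of structural fatigue:
  P(strain alarm | ¬overloaded truck) = 0.019×0.8 + 0.414343×0.2
        = 0.015200 + 0.082869 = 0.098069
Keeping only the structural fatigue-present terms gives 0.082869, so
  P(structural fatigue | strain alarm, ¬overloaded truck) = 0.082869 / 0.098069 ≈ 0.845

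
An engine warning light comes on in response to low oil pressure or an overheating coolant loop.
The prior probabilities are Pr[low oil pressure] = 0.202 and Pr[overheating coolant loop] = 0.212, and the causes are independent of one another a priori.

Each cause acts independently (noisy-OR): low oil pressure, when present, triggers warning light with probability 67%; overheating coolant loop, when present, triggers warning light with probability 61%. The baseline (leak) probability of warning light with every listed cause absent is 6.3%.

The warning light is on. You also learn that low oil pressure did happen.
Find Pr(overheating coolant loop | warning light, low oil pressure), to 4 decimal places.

Pr(overheating coolant loop | warning light, low oil pressure) ≈ 0.2551

Under noisy-OR, P(warning light | causes) = 1 − (1−0.063)·∏(1−qᵢ) over the active causes.
P(warning light | low oil pressure) = 0.69079·0.788 + 0.879408·0.212 = 0.544343 + 0.186434 = 0.730777
The overheating coolant loop-present share is 0.879408·0.212 = 0.186434.
So P(overheating coolant loop | warning light, low oil pressure) = 0.186434/0.730777 ≈ 0.2551.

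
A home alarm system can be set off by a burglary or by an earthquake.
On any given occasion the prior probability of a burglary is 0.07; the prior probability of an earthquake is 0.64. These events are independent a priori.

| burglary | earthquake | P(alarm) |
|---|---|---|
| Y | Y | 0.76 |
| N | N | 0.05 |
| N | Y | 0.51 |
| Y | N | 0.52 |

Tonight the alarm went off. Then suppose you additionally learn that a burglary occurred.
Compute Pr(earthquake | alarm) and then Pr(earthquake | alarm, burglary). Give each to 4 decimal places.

Pr(earthquake | alarm) ≈ 0.9188; Pr(earthquake | alarm, burglary) ≈ 0.7221

P(alarm) = 0.05·0.93·0.36 + 0.51·0.93·0.64 + 0.52·0.07·0.36 + 0.76·0.07·0.64 = 0.016740 + 0.303552 + 0.013104 + 0.034048 = 0.367444
Restricting to configurations with earthquake present: 0.303552 + 0.034048 = 0.337600.
So P(earthquake | alarm) = 0.337600/0.367444 ≈ 0.9188.

Now also conditioning on burglary=true:
For the numerator, keep only earthquake=true terms: 0.76×0.64 = 0.486400
Normalizer over all consistent configurations: 0.52×0.36 + 0.76×0.64 = 0.673600
Posterior = 0.486400 / 0.673600 ≈ 0.7221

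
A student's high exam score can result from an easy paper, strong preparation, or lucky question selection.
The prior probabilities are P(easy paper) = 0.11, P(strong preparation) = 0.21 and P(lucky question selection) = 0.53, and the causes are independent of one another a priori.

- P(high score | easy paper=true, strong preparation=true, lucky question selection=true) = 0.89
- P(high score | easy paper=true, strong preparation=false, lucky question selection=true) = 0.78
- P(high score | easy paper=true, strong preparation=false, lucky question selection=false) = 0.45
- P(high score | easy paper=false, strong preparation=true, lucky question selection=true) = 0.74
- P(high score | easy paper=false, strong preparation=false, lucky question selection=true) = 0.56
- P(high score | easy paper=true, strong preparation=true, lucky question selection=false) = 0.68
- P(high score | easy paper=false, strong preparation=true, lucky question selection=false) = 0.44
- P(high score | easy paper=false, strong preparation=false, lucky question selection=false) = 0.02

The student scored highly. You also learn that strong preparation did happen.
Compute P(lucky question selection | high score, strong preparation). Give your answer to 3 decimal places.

P(lucky question selection | high score, strong preparation) ≈ 0.647

Numerator (weight on configurations with lucky question selection): 0.349058 + 0.051887 = 0.400945
Normalizer over all consistent configurations: 0.44×0.89×0.47 + 0.74×0.89×0.53 + 0.68×0.11×0.47 + 0.89×0.11×0.53 = 0.620153
P(lucky question selection | high score, strong preparation) = 0.400945/0.620153 ≈ 0.647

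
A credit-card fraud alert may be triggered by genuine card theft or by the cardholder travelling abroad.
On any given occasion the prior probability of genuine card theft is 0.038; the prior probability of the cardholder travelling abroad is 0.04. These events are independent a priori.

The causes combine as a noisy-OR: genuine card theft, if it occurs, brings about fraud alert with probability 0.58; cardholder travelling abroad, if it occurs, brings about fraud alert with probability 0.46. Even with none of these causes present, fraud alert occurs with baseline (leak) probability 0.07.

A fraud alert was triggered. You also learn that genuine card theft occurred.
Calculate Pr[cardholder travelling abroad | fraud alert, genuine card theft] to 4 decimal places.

Under noisy-OR, P(fraud alert | causes) = 1 − (1−0.07)·∏(1−qᵢ) over the active causes.
By total probability over both values of cardholder travelling abroad:
  P(fraud alert | genuine card theft) = 0.6094×0.96 + 0.789076×0.04
        = 0.585024 + 0.031563 = 0.616587
Keeping only the cardholder travelling abroad-present terms gives 0.031563, so
  P(cardholder travelling abroad | fraud alert, genuine card theft) = 0.031563 / 0.616587 ≈ 0.0512

Pr[cardholder travelling abroad | fraud alert, genuine card theft] ≈ 0.0512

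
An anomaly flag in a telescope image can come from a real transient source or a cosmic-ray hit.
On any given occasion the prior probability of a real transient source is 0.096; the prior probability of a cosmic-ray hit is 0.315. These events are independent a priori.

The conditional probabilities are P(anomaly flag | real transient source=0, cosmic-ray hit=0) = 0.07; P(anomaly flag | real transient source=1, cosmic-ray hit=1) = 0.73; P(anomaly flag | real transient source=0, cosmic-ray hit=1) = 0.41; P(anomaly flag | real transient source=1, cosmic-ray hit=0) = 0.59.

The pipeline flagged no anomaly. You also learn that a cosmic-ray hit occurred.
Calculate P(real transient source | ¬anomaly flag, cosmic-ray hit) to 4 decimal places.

P(real transient source | ¬anomaly flag, cosmic-ray hit) ≈ 0.0463

Numerator (weight on configurations with real transient source): 0.27×0.096 = 0.025920
Normalizer over all consistent configurations: 0.59×0.904 + 0.27×0.096 = 0.559280
Posterior = 0.025920 / 0.559280 ≈ 0.0463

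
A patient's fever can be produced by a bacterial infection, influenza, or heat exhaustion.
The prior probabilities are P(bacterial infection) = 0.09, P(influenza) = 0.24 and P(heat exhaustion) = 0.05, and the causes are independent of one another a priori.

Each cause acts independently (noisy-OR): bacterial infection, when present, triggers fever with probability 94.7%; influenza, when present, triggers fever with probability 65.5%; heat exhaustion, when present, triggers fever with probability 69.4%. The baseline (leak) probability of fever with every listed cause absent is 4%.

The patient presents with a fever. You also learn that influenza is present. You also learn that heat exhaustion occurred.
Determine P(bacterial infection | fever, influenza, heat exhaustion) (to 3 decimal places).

P(bacterial infection | fever, influenza, heat exhaustion) ≈ 0.099

Under noisy-OR, P(fever | causes) = 1 − (1−0.04)·∏(1−qᵢ) over the active causes.
P(fever | influenza, heat exhaustion) = 0.898653×0.91 + 0.994629×0.09 = 0.817774 + 0.089517 = 0.907291
Restricting to configurations with bacterial infection present: 0.994629×0.09 = 0.089517.
Hence the posterior is 0.089517/0.907291 ≈ 0.099.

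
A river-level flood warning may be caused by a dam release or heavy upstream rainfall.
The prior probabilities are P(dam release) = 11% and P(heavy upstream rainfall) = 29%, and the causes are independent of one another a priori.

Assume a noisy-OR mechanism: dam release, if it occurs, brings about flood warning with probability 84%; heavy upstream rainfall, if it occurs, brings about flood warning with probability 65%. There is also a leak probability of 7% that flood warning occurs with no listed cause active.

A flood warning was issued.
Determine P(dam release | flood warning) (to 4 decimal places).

Under noisy-OR, P(flood warning | causes) = 1 − (1−0.07)·∏(1−qᵢ) over the active causes.
By total probability over the 4 (dam release, heavy upstream rainfall) configurations:
  P(flood warning) = 0.07×0.89×0.71 + 0.6745×0.89×0.29 + 0.8512×0.11×0.71 + 0.94792×0.11×0.29
        = 0.044233 + 0.174088 + 0.066479 + 0.030239 = 0.315039
Keeping only the dam release-present terms gives 0.096718, so
  P(dam release | flood warning) = 0.096718 / 0.315039 ≈ 0.3070

P(dam release | flood warning) ≈ 0.3070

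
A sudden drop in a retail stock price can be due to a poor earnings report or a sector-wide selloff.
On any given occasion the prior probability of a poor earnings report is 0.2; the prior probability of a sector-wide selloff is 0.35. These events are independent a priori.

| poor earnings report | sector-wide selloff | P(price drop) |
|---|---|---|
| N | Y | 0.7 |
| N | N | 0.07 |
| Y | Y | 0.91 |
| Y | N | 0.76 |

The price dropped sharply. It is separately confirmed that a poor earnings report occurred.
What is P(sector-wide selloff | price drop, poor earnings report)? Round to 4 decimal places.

P(sector-wide selloff | price drop, poor earnings report) ≈ 0.3920

For the numerator, keep only sector-wide selloff=true terms: 0.91·0.35 = 0.318500
Normalizer over all consistent configurations: 0.76·0.65 + 0.91·0.35 = 0.812500
Posterior = 0.318500 / 0.812500 ≈ 0.3920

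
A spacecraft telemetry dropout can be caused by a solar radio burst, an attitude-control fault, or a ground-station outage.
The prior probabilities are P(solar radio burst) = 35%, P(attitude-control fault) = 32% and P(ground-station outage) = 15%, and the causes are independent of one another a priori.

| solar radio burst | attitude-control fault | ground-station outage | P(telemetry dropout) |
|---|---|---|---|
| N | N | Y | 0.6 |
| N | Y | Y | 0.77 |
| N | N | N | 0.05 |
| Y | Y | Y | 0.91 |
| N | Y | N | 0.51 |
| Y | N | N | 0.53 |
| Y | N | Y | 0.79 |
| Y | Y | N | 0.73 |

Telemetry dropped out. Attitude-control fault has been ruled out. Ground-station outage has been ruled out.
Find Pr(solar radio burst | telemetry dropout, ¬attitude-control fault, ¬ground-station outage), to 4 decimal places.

By total probability over both values of solar radio burst:
  P(telemetry dropout | ¬attitude-control fault, ¬ground-station outage) = 0.05×0.65 + 0.53×0.35
        = 0.032500 + 0.185500 = 0.218000
Configurations with solar radio burst contribute 0.185500, so
  P(solar radio burst | telemetry dropout, ¬attitude-control fault, ¬ground-station outage) = 0.185500 / 0.218000 ≈ 0.8509

Pr(solar radio burst | telemetry dropout, ¬attitude-control fault, ¬ground-station outage) ≈ 0.8509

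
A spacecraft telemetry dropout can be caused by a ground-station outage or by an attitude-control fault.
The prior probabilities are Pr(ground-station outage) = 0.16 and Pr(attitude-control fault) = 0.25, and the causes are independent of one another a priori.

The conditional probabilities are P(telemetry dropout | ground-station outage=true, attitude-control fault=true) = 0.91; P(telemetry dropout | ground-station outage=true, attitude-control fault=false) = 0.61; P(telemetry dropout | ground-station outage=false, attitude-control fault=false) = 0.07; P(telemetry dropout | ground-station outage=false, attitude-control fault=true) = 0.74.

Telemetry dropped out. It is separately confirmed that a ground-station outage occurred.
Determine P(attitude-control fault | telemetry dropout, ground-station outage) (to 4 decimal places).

Numerator (weight on configurations with attitude-control fault): 0.91*0.25 = 0.227500
Normalizer over all consistent configurations: 0.61*0.75 + 0.91*0.25 = 0.685000
P(attitude-control fault | telemetry dropout, ground-station outage) = 0.227500/0.685000 ≈ 0.3321

P(attitude-control fault | telemetry dropout, ground-station outage) ≈ 0.3321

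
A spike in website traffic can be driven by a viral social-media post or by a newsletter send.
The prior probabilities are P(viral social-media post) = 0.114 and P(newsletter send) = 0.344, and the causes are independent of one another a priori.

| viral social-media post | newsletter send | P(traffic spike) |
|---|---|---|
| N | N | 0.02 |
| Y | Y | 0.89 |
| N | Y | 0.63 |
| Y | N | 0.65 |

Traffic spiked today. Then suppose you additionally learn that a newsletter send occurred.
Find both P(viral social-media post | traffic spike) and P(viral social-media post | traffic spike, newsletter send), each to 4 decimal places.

P(viral social-media post | traffic spike) ≈ 0.2908; P(viral social-media post | traffic spike, newsletter send) ≈ 0.1538

For the numerator, keep only viral social-media post=true terms: 0.048610 + 0.034902 = 0.083512
Normalizer over all consistent configurations: 0.02*0.886*0.656 + 0.63*0.886*0.344 + 0.65*0.114*0.656 + 0.89*0.114*0.344 = 0.287150
Posterior = 0.083512 / 0.287150 ≈ 0.2908

Now also conditioning on newsletter send=true:
P(traffic spike | newsletter send) = 0.63·0.886 + 0.89·0.114 = 0.558180 + 0.101460 = 0.659640
Restricting to configurations with viral social-media post present: 0.89·0.114 = 0.101460.
P(viral social-media post | traffic spike, newsletter send) = 0.101460 / 0.659640 ≈ 0.1538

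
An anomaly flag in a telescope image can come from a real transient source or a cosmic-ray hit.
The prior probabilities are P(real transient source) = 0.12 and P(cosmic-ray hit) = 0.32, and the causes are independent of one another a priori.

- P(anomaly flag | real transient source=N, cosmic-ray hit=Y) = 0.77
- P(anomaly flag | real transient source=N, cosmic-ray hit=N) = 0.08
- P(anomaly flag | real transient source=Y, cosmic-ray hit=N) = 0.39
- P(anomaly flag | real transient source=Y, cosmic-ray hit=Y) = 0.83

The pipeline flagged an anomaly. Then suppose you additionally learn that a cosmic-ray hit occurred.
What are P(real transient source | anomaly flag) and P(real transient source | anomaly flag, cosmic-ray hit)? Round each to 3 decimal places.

Numerator (weight on configurations with real transient source): 0.031824 + 0.031872 = 0.063696
The normalizing constant is 0.08·0.88·0.68 + 0.77·0.88·0.32 + 0.39·0.12·0.68 + 0.83·0.12·0.32 = 0.328400
Posterior = 0.063696 / 0.328400 ≈ 0.194

Now also conditioning on cosmic-ray hit=true:
P(anomaly flag | cosmic-ray hit) = 0.77×0.88 + 0.83×0.12 = 0.677600 + 0.099600 = 0.777200
The real transient source-present share is 0.83×0.12 = 0.099600.
Hence the posterior is 0.099600/0.777200 ≈ 0.128.
Conditioning on cosmic-ray hit lowers the posterior on real transient source: the classic explaining-away effect in a common-effect structure.

P(real transient source | anomaly flag) ≈ 0.194; P(real transient source | anomaly flag, cosmic-ray hit) ≈ 0.128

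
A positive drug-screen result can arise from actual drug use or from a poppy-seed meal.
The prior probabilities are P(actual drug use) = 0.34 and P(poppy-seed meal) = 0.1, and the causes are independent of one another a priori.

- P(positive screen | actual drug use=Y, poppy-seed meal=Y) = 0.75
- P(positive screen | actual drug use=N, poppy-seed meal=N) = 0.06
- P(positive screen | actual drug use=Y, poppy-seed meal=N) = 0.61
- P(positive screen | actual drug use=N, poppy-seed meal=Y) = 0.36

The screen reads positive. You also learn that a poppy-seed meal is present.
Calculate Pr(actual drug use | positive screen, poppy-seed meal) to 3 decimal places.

Pr(actual drug use | positive screen, poppy-seed meal) ≈ 0.518

Numerator (weight on configurations with actual drug use): 0.75·0.34 = 0.255000
Normalizer over all consistent configurations: 0.36·0.66 + 0.75·0.34 = 0.492600
P(actual drug use | positive screen, poppy-seed meal) = 0.255000/0.492600 ≈ 0.518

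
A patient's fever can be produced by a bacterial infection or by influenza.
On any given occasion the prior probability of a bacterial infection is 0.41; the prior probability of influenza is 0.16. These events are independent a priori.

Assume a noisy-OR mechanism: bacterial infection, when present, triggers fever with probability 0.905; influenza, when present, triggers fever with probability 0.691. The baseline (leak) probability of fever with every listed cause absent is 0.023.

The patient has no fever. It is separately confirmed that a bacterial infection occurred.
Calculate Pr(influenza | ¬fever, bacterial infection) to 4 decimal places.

Under noisy-OR, P(fever | causes) = 1 − (1−0.023)·∏(1−qᵢ) over the active causes.
P(¬fever | bacterial infection) = 0.092815·0.84 + 0.02868·0.16 = 0.077965 + 0.004589 = 0.082554
Restricting to configurations with influenza present: 0.02868·0.16 = 0.004589.
So P(influenza | ¬fever, bacterial infection) = 0.004589/0.082554 ≈ 0.0556.

Pr(influenza | ¬fever, bacterial infection) ≈ 0.0556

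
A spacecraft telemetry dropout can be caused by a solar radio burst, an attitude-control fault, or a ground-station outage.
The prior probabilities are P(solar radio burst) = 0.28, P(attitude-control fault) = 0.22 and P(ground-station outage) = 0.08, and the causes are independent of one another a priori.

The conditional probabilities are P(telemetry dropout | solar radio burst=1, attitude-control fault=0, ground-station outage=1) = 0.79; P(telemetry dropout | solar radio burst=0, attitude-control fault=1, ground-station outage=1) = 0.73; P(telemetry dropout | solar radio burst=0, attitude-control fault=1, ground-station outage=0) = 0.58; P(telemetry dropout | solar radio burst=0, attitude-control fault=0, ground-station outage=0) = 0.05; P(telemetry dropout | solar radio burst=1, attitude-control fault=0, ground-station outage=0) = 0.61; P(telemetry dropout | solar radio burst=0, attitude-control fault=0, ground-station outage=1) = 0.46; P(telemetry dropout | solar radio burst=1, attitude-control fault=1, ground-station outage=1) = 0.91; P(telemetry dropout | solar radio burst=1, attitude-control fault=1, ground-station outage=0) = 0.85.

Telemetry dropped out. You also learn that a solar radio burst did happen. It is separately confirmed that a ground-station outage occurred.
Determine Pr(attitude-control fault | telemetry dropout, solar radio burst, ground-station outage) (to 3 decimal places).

Pr(attitude-control fault | telemetry dropout, solar radio burst, ground-station outage) ≈ 0.245

For the numerator, keep only attitude-control fault=true terms: 0.91×0.22 = 0.200200
Normalizer over all consistent configurations: 0.79×0.78 + 0.91×0.22 = 0.816400
P(attitude-control fault | telemetry dropout, solar radio burst, ground-station outage) = 0.200200/0.816400 ≈ 0.245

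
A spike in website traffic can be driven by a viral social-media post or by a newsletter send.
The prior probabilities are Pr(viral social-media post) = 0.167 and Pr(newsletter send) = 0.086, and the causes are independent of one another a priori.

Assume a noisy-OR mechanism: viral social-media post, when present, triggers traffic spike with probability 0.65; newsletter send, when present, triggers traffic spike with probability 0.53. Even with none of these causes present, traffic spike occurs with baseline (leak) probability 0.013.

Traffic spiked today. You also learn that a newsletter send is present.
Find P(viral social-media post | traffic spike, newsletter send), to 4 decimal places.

Under noisy-OR, P(traffic spike | causes) = 1 − (1−0.013)·∏(1−qᵢ) over the active causes.
P(traffic spike | newsletter send) = 0.53611×0.833 + 0.837638×0.167 = 0.446580 + 0.139886 = 0.586466
Of this, 0.139886 comes from 0.837638×0.167 (the viral social-media post=true cases).
So P(viral social-media post | traffic spike, newsletter send) = 0.139886/0.586466 ≈ 0.2385.

P(viral social-media post | traffic spike, newsletter send) ≈ 0.2385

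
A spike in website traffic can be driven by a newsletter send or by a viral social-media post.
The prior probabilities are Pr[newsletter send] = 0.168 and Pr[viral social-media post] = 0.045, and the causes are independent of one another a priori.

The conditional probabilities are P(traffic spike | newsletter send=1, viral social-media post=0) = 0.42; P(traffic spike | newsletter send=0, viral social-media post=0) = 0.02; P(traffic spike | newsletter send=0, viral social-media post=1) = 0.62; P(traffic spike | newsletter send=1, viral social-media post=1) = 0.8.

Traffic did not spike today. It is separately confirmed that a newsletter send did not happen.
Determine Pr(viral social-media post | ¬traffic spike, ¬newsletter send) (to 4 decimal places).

Pr(viral social-media post | ¬traffic spike, ¬newsletter send) ≈ 0.0179

Sum P(¬traffic spike|·) weighted by the priors over both values of viral social-media post:
  P(¬traffic spike | ¬newsletter send) = 0.98×0.955 + 0.38×0.045
        = 0.935900 + 0.017100 = 0.953000
The terms with viral social-media post present sum to 0.017100, so
  P(viral social-media post | ¬traffic spike, ¬newsletter send) = 0.017100 / 0.953000 ≈ 0.0179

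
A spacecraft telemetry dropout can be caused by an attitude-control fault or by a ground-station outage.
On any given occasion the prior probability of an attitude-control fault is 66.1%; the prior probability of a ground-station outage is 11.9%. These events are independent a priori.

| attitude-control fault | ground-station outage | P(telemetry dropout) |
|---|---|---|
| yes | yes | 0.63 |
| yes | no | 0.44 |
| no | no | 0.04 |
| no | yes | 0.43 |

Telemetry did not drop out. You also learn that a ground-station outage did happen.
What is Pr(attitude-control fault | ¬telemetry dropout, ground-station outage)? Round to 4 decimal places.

Pr(attitude-control fault | ¬telemetry dropout, ground-station outage) ≈ 0.5586

Weight on attitude-control fault=true, given the evidence: 0.37×0.661 = 0.244570
The normalizing constant is 0.57×0.339 + 0.37×0.661 = 0.437800
Posterior = 0.244570 / 0.437800 ≈ 0.5586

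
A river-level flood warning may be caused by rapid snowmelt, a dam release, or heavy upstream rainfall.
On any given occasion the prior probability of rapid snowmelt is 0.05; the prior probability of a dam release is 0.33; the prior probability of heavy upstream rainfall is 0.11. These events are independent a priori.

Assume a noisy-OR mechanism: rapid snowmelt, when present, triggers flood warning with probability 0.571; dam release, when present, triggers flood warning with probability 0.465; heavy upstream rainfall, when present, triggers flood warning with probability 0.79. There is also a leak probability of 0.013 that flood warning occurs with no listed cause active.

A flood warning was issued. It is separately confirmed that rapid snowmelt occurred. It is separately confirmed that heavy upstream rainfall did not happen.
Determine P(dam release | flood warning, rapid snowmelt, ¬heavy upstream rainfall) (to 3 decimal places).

P(dam release | flood warning, rapid snowmelt, ¬heavy upstream rainfall) ≈ 0.398

Under noisy-OR, P(flood warning | causes) = 1 − (1−0.013)·∏(1−qᵢ) over the active causes.
P(flood warning | rapid snowmelt, ¬heavy upstream rainfall) = 0.576577*0.67 + 0.773469*0.33 = 0.386307 + 0.255245 = 0.641552
Restricting to configurations with dam release present: 0.773469*0.33 = 0.255245.
So P(dam release | flood warning, rapid snowmelt, ¬heavy upstream rainfall) = 0.255245/0.641552 ≈ 0.398.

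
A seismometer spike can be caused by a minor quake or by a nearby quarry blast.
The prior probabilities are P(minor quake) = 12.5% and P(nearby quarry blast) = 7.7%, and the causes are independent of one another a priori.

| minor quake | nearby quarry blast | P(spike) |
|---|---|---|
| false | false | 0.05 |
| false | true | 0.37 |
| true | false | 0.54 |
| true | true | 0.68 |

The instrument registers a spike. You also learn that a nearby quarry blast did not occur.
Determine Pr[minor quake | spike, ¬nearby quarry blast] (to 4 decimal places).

P(spike | ¬nearby quarry blast) = 0.05*0.875 + 0.54*0.125 = 0.043750 + 0.067500 = 0.111250
The minor quake-present share is 0.54*0.125 = 0.067500.
Hence the posterior is 0.067500/0.111250 ≈ 0.6067.

Pr[minor quake | spike, ¬nearby quarry blast] ≈ 0.6067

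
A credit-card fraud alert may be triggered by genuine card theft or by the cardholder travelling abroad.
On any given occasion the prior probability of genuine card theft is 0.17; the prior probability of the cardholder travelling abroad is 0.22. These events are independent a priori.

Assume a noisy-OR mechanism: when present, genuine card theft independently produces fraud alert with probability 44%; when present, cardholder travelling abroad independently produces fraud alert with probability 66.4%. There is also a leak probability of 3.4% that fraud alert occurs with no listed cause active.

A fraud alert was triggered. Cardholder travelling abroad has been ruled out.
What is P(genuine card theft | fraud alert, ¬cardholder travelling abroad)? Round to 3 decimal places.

P(genuine card theft | fraud alert, ¬cardholder travelling abroad) ≈ 0.734

Under noisy-OR, P(fraud alert | causes) = 1 − (1−0.034)·∏(1−qᵢ) over the active causes.
By total probability over both values of genuine card theft:
  P(fraud alert | ¬cardholder travelling abroad) = 0.034*0.83 + 0.45904*0.17
        = 0.028220 + 0.078037 = 0.106257
Keeping only the genuine card theft-present terms gives 0.078037, so
  P(genuine card theft | fraud alert, ¬cardholder travelling abroad) = 0.078037 / 0.106257 ≈ 0.734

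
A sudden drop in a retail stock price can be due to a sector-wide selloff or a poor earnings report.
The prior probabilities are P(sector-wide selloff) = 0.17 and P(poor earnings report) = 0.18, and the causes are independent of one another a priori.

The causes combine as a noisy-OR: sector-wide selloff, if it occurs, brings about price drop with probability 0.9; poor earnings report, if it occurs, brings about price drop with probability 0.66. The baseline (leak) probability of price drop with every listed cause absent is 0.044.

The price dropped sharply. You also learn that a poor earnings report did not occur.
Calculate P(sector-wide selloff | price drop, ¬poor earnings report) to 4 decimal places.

P(sector-wide selloff | price drop, ¬poor earnings report) ≈ 0.8081

Under noisy-OR, P(price drop | causes) = 1 − (1−0.044)·∏(1−qᵢ) over the active causes.
Numerator (weight on configurations with sector-wide selloff): 0.9044*0.17 = 0.153748
Denominator P(price drop | ¬poor earnings report): 0.044*0.83 + 0.9044*0.17 = 0.190268
Posterior = 0.153748 / 0.190268 ≈ 0.8081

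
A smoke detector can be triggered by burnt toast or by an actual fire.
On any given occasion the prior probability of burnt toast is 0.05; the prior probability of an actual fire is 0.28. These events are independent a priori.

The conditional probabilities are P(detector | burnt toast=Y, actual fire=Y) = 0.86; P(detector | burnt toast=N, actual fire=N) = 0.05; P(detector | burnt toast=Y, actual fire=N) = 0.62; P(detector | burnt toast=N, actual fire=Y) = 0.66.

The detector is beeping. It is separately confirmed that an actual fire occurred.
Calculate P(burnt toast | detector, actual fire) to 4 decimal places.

P(burnt toast | detector, actual fire) ≈ 0.0642

Sum P(detector|·) weighted by the priors over both values of burnt toast:
  P(detector | actual fire) = 0.66·0.95 + 0.86·0.05
        = 0.627000 + 0.043000 = 0.670000
Configurations with burnt toast contribute 0.043000, so
  P(burnt toast | detector, actual fire) = 0.043000 / 0.670000 ≈ 0.0642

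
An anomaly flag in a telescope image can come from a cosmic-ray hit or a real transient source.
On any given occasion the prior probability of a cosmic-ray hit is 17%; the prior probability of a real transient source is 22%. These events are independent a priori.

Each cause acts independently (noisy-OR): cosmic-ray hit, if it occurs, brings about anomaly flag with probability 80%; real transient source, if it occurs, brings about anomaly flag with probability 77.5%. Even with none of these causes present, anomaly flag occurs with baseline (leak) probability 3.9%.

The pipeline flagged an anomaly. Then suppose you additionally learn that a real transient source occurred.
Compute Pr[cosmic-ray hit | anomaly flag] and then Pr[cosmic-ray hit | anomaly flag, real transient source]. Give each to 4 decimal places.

Under noisy-OR, P(anomaly flag | causes) = 1 − (1−0.039)·∏(1−qᵢ) over the active causes.
By total probability over the 4 (cosmic-ray hit, real transient source) configurations:
  P(anomaly flag) = 0.039*0.83*0.78 + 0.783775*0.83*0.22 + 0.8078*0.17*0.78 + 0.956755*0.17*0.22
        = 0.025249 + 0.143117 + 0.107114 + 0.035783 = 0.311263
Configurations with cosmic-ray hit contribute 0.142897, so
  P(cosmic-ray hit | anomaly flag) = 0.142897 / 0.311263 ≈ 0.4591

Now also conditioning on real transient source=true:
By total probability over both values of cosmic-ray hit:
  P(anomaly flag | real transient source) = 0.783775*0.83 + 0.956755*0.17
        = 0.650533 + 0.162648 = 0.813181
The terms with cosmic-ray hit present sum to 0.162648, so
  P(cosmic-ray hit | anomaly flag, real transient source) = 0.162648 / 0.813181 ≈ 0.2000

Pr[cosmic-ray hit | anomaly flag] ≈ 0.4591; Pr[cosmic-ray hit | anomaly flag, real transient source] ≈ 0.2000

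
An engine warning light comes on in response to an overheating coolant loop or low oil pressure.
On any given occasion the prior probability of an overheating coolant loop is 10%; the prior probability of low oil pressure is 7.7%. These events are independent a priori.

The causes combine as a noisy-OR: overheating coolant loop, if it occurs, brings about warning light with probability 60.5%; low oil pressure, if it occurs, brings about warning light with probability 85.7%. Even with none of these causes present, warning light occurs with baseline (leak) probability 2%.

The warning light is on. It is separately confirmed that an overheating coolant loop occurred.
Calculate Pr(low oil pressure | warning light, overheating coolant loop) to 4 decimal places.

Pr(low oil pressure | warning light, overheating coolant loop) ≈ 0.1139

Under noisy-OR, P(warning light | causes) = 1 − (1−0.02)·∏(1−qᵢ) over the active causes.
P(warning light | overheating coolant loop) = 0.6129·0.923 + 0.944645·0.077 = 0.565707 + 0.072738 = 0.638445
The low oil pressure-present share is 0.944645·0.077 = 0.072738.
So P(low oil pressure | warning light, overheating coolant loop) = 0.072738/0.638445 ≈ 0.1139.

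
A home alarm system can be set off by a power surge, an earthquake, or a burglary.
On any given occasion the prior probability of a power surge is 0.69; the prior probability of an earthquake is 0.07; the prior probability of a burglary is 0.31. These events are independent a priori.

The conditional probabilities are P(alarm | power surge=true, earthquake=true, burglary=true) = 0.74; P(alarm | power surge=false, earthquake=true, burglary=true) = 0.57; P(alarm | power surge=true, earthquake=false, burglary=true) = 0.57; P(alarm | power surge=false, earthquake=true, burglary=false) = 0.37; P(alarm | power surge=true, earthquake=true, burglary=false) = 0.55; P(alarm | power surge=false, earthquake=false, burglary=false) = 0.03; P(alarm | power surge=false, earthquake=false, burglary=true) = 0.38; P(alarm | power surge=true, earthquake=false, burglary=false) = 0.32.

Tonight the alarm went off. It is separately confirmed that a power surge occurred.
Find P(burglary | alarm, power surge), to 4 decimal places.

P(burglary | alarm, power surge) ≈ 0.4375

P(alarm | power surge) = 0.32*0.93*0.69 + 0.57*0.93*0.31 + 0.55*0.07*0.69 + 0.74*0.07*0.31 = 0.205344 + 0.164331 + 0.026565 + 0.016058 = 0.412298
The burglary-present share is 0.164331 + 0.016058 = 0.180389.
So P(burglary | alarm, power surge) = 0.180389/0.412298 ≈ 0.4375.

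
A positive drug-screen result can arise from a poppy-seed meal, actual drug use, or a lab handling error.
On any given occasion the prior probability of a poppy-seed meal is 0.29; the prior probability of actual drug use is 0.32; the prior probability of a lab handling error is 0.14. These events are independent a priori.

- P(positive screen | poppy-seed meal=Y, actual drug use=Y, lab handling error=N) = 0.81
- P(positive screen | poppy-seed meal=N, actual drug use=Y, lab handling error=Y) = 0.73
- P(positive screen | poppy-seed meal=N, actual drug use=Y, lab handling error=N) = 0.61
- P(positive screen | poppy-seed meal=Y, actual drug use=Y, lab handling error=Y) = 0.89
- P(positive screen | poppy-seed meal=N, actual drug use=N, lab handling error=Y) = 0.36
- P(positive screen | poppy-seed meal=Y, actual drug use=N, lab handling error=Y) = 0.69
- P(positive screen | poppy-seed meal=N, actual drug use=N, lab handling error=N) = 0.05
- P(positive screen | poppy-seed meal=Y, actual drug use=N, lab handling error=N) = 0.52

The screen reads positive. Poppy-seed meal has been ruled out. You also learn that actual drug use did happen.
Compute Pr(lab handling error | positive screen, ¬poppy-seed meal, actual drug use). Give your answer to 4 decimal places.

Pr(lab handling error | positive screen, ¬poppy-seed meal, actual drug use) ≈ 0.1631

Numerator (weight on configurations with lab handling error): 0.73×0.14 = 0.102200
Denominator P(positive screen | ¬poppy-seed meal, actual drug use): 0.61×0.86 + 0.73×0.14 = 0.626800
Posterior = 0.102200 / 0.626800 ≈ 0.1631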